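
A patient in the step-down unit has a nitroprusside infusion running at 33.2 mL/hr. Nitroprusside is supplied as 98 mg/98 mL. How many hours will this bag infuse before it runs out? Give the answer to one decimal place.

Duration = 98 mL ÷ 33.2 mL/hr = 2.951807 hr

3.0 hours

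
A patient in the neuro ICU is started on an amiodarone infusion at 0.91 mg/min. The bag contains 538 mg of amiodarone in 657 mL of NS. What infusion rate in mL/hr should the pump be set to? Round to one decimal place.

66.7 mL/hr

0.91 mg/min × 60 min/hr = 54.6 mg/hr
Concentration = 538 mg ÷ 657 mL = 0.8188737 mg/mL
Rate = 54.6 mg/hr ÷ 0.8188737 mg/mL = 66.67695 mL/hr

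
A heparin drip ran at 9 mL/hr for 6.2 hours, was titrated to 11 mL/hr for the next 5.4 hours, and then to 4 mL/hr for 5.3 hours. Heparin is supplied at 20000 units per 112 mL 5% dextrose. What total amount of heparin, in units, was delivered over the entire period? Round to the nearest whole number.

Concentration = 20000 units ÷ 112 mL = 178.5714 units/mL
Stage 1: 9 mL/hr × 6.2 hr = 55.8 mL → 55.8 mL × 178.5714 units/mL = 9964.286 units
Stage 2: 11 mL/hr × 5.4 hr = 59.4 mL → 59.4 mL × 178.5714 units/mL = 10607.14 units
Stage 3: 4 mL/hr × 5.3 hr = 21.2 mL → 21.2 mL × 178.5714 units/mL = 3785.714 units
Total = 9964.286 + 10607.14 + 3785.714 = 24357.14 units

24357 units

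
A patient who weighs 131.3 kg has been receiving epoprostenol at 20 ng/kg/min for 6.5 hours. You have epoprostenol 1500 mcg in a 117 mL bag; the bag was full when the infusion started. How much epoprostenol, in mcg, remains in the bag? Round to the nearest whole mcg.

Dose = 20 ng/kg/min × 131.3 kg = 2626 ng/min
2626 ng/min × 60 min/hr = 157560 ng/hr
Concentration = 1500 mcg ÷ 117 mL = 12.82051 mcg/mL = 12820.51 ng/mL
Rate = 157560 ng/hr ÷ 12820.51 ng/mL = 12.28968 mL/hr
Volume infused = 12.28968 mL/hr × 6.5 hr = 79.88292 mL
Volume remaining = 117 − 79.88292 = 37.11708 mL
Drug remaining = 37.11708 mL × 12820.51 ng/mL = 475860 ng = 475.86 mcg

476 mcg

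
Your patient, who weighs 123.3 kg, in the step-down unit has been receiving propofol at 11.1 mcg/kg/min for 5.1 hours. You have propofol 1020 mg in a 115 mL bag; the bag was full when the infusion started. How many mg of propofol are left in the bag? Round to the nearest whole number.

601 mg

Dose = 11.1 mcg/kg/min × 123.3 kg = 1368.63 mcg/min
1368.63 mcg/min × 60 min/hr = 82117.8 mcg/hr
Concentration = 1020 mg ÷ 115 mL = 8.869565 mg/mL = 8869.565 mcg/mL
Rate = 82117.8 mcg/hr ÷ 8869.565 mcg/mL = 9.258379 mL/hr
Volume infused = 9.258379 mL/hr × 5.1 hr = 47.21773 mL
Volume remaining = 115 − 47.21773 = 67.78226 mL
Drug remaining = 67.78226 mL × 8869.565 mcg/mL = 601199.2 mcg = 601.1992 mg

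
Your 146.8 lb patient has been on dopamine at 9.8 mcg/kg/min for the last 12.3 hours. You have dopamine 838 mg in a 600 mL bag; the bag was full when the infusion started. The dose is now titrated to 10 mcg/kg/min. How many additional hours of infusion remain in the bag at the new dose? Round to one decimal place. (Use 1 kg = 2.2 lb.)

8.9 hours

Initial rate:
Weight = 146.8 lb ÷ 2.2 lb/kg = 66.72727 kg
Dose = 9.8 mcg/kg/min × 66.72727 kg = 653.9273 mcg/min
653.9273 mcg/min × 60 min/hr = 39235.64 mcg/hr
Concentration = 838 mg ÷ 600 mL = 1.396667 mg/mL = 1396.667 mcg/mL
Rate = 39235.64 mcg/hr ÷ 1396.667 mcg/mL = 28.09234 mL/hr
Volume infused so far = 28.09234 mL/hr × 12.3 hr = 345.5358 mL
Volume remaining = 600 − 345.5358 = 254.4642 mL
New rate:
Dose = 10 mcg/kg/min × 66.72727 kg = 667.2727 mcg/min
667.2727 mcg/min × 60 min/hr = 40036.36 mcg/hr
Rate = 40036.36 mcg/hr ÷ 1396.667 mcg/mL = 28.66565 mL/hr
Time remaining = 254.4642 mL ÷ 28.66565 mL/hr = 8.876972 hr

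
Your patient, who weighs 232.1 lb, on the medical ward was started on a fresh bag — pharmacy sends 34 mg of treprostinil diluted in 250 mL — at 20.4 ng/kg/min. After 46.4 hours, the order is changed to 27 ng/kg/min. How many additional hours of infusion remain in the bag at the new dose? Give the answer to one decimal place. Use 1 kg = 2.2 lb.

163.9 hours

Initial rate:
Weight = 232.1 lb ÷ 2.2 lb/kg = 105.5 kg
Dose = 20.4 ng/kg/min × 105.5 kg = 2152.2 ng/min
2152.2 ng/min × 60 min/hr = 129132 ng/hr
Concentration = 34 mg ÷ 250 mL = 0.136 mg/mL = 136000 ng/mL
Rate = 129132 ng/hr ÷ 136000 ng/mL = 0.9495 mL/hr
Volume infused so far = 0.9495 mL/hr × 46.4 hr = 44.0568 mL
Volume remaining = 250 − 44.0568 = 205.9432 mL
New rate:
Dose = 27 ng/kg/min × 105.5 kg = 2848.5 ng/min
2848.5 ng/min × 60 min/hr = 170910 ng/hr
Rate = 170910 ng/hr ÷ 136000 ng/mL = 1.256691 mL/hr
Time remaining = 205.9432 mL ÷ 1.256691 mL/hr = 163.8773 hr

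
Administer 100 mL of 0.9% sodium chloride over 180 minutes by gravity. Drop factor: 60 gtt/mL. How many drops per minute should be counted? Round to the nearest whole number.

100 mL ÷ (180 min) = 0.5555556 mL/min
0.5555556 mL/min × 60 gtt/mL = 33.33333 gtt/min

33 gtt/min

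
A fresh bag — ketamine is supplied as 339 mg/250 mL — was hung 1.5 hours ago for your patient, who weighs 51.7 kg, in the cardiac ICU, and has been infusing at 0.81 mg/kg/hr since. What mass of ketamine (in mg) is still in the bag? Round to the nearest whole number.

276 mg

Dose = 0.81 mg/kg/hr × 51.7 kg = 41.877 mg/hr
Concentration = 339 mg ÷ 250 mL = 1.356 mg/mL
Rate = 41.877 mg/hr ÷ 1.356 mg/mL = 30.88274 mL/hr
Volume infused = 30.88274 mL/hr × 1.5 hr = 46.32412 mL
Volume remaining = 250 − 46.32412 = 203.6759 mL
Drug remaining = 203.6759 mL × 1.356 mg/mL = 276.1845 mg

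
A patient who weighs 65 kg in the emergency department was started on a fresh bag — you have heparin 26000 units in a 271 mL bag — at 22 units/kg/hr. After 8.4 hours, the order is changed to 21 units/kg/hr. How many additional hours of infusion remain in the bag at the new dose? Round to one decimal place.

Initial rate:
Dose = 22 units/kg/hr × 65 kg = 1430 units/hr
Concentration = 26000 units ÷ 271 mL = 95.94096 units/mL
Rate = 1430 units/hr ÷ 95.94096 units/mL = 14.905 mL/hr
Volume infused so far = 14.905 mL/hr × 8.4 hr = 125.202 mL
Volume remaining = 271 − 125.202 = 145.798 mL
New rate:
Dose = 21 units/kg/hr × 65 kg = 1365 units/hr
Rate = 1365 units/hr ÷ 95.94096 units/mL = 14.2275 mL/hr
Time remaining = 145.798 mL ÷ 14.2275 mL/hr = 10.24762 hr

10.2 hours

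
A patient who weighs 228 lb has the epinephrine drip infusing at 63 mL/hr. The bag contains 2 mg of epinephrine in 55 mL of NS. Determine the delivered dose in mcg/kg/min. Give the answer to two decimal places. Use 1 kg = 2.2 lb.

Weight = 228 lb ÷ 2.2 lb/kg = 103.6364 kg
Concentration = 2 mg ÷ 55 mL = 0.03636364 mg/mL = 36.36364 mcg/mL
Drug rate = 63 mL/hr × 36.36364 mcg/mL = 2290.909 mcg/hr
2290.909 mcg/hr ÷ 60 min/hr = 38.18182 mcg/min
38.18182 mcg/min ÷ 103.6364 kg = 0.3684211 mcg/kg/min

0.37 mcg/kg/min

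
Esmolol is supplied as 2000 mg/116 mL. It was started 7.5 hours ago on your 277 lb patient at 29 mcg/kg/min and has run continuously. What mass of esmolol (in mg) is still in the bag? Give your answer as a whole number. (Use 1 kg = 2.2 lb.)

357 mg

Weight = 277 lb ÷ 2.2 lb/kg = 125.9091 kg
Dose = 29 mcg/kg/min × 125.9091 kg = 3651.364 mcg/min
3651.364 mcg/min × 60 min/hr = 219081.8 mcg/hr
Concentration = 2000 mg ÷ 116 mL = 17.24138 mg/mL = 17241.38 mcg/mL
Rate = 219081.8 mcg/hr ÷ 17241.38 mcg/mL = 12.70675 mL/hr
Volume infused = 12.70675 mL/hr × 7.5 hr = 95.30059 mL
Volume remaining = 116 − 95.30059 = 20.69941 mL
Drug remaining = 20.69941 mL × 17241.38 mcg/mL = 356886.4 mcg = 356.8864 mg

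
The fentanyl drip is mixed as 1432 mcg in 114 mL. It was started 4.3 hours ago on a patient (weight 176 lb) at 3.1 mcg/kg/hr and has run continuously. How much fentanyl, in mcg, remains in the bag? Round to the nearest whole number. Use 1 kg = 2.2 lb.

Weight = 176 lb ÷ 2.2 lb/kg = 80 kg
Dose = 3.1 mcg/kg/hr × 80 kg = 248 mcg/hr
Concentration = 1432 mcg ÷ 114 mL = 12.5614 mcg/mL
Rate = 248 mcg/hr ÷ 12.5614 mcg/mL = 19.74302 mL/hr
Volume infused = 19.74302 mL/hr × 4.3 hr = 84.89497 mL
Volume remaining = 114 − 84.89497 = 29.10503 mL
Drug remaining = 29.10503 mL × 12.5614 mcg/mL = 365.6 mcg

366 mcg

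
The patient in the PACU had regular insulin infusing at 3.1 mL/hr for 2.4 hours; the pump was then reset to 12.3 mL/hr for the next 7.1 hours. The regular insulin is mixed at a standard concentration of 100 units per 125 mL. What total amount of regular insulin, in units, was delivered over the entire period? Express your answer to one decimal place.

75.8 units

Concentration = 100 units ÷ 125 mL = 0.8 units/mL
Stage 1: 3.1 mL/hr × 2.4 hr = 7.44 mL → 7.44 mL × 0.8 units/mL = 5.952 units
Stage 2: 12.3 mL/hr × 7.1 hr = 87.33 mL → 87.33 mL × 0.8 units/mL = 69.864 units
Total = 5.952 + 69.864 = 75.816 units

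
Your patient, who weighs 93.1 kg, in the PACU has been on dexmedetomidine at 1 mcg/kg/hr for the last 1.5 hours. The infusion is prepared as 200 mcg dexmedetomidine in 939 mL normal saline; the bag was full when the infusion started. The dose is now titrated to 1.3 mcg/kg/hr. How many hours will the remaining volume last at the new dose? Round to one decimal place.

Initial rate:
Dose = 1 mcg/kg/hr × 93.1 kg = 93.1 mcg/hr
Concentration = 200 mcg ÷ 939 mL = 0.2129925 mcg/mL
Rate = 93.1 mcg/hr ÷ 0.2129925 mcg/mL = 437.1045 mL/hr
Volume infused so far = 437.1045 mL/hr × 1.5 hr = 655.6567 mL
Volume remaining = 939 − 655.6567 = 283.3433 mL
New rate:
Dose = 1.3 mcg/kg/hr × 93.1 kg = 121.03 mcg/hr
Rate = 121.03 mcg/hr ÷ 0.2129925 mcg/mL = 568.2359 mL/hr
Time remaining = 283.3433 mL ÷ 568.2359 mL/hr = 0.4986367 hr

0.5 hours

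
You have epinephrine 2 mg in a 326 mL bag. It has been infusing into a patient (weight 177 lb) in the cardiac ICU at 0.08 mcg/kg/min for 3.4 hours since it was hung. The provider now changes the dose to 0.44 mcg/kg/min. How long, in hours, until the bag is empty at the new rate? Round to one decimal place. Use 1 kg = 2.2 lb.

0.3 hours

Initial rate:
Weight = 177 lb ÷ 2.2 lb/kg = 80.45455 kg
Dose = 0.08 mcg/kg/min × 80.45455 kg = 6.436364 mcg/min
6.436364 mcg/min × 60 min/hr = 386.1818 mcg/hr
Concentration = 2 mg ÷ 326 mL = 0.006134969 mg/mL = 6.134969 mcg/mL
Rate = 386.1818 mcg/hr ÷ 6.134969 mcg/mL = 62.94764 mL/hr
Volume infused so far = 62.94764 mL/hr × 3.4 hr = 214.022 mL
Volume remaining = 326 − 214.022 = 111.978 mL
New rate:
Dose = 0.44 mcg/kg/min × 80.45455 kg = 35.4 mcg/min
35.4 mcg/min × 60 min/hr = 2124 mcg/hr
Rate = 2124 mcg/hr ÷ 6.134969 mcg/mL = 346.212 mL/hr
Time remaining = 111.978 mL ÷ 346.212 mL/hr = 0.3234378 hr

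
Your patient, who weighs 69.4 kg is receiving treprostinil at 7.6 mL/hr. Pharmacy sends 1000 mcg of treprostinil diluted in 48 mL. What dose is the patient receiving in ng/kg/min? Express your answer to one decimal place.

38.0 ng/kg/min

Concentration = 1000 mcg ÷ 48 mL = 20.83333 mcg/mL = 20833.33 ng/mL
Drug rate = 7.6 mL/hr × 20833.33 ng/mL = 158333.3 ng/hr
158333.3 ng/hr ÷ 60 min/hr = 2638.889 ng/min
2638.889 ng/min ÷ 69.4 kg = 38.02434 ng/kg/min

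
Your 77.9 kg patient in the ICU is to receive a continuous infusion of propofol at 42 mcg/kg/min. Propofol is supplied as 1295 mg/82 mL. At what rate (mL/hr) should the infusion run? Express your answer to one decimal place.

12.4 mL/hr

Dose = 42 mcg/kg/min × 77.9 kg = 3271.8 mcg/min
3271.8 mcg/min × 60 min/hr = 196308 mcg/hr
Concentration = 1295 mg ÷ 82 mL = 15.79268 mg/mL = 15792.68 mcg/mL
Rate = 196308 mcg/hr ÷ 15792.68 mcg/mL = 12.43031 mL/hr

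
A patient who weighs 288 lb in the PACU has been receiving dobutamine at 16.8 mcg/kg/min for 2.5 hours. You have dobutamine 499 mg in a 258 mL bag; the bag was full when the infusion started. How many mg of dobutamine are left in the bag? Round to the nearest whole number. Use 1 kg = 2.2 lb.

169 mg

Weight = 288 lb ÷ 2.2 lb/kg = 130.9091 kg
Dose = 16.8 mcg/kg/min × 130.9091 kg = 2199.273 mcg/min
2199.273 mcg/min × 60 min/hr = 131956.4 mcg/hr
Concentration = 499 mg ÷ 258 mL = 1.934109 mg/mL = 1934.109 mcg/mL
Rate = 131956.4 mcg/hr ÷ 1934.109 mcg/mL = 68.22594 mL/hr
Volume infused = 68.22594 mL/hr × 2.5 hr = 170.5648 mL
Volume remaining = 258 − 170.5648 = 87.43516 mL
Drug remaining = 87.43516 mL × 1934.109 mcg/mL = 169109.1 mcg = 169.1091 mg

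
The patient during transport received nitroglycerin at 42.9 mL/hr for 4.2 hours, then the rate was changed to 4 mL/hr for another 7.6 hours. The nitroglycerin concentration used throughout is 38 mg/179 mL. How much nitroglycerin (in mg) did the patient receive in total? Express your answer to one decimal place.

44.7 mg

Concentration = 38 mg ÷ 179 mL = 0.2122905 mg/mL
Stage 1: 42.9 mL/hr × 4.2 hr = 180.18 mL → 180.18 mL × 0.2122905 mg/mL = 38.2505 mg
Stage 2: 4 mL/hr × 7.6 hr = 30.4 mL → 30.4 mL × 0.2122905 mg/mL = 6.453631 mg
Total = 38.2505 + 6.453631 = 44.70413 mg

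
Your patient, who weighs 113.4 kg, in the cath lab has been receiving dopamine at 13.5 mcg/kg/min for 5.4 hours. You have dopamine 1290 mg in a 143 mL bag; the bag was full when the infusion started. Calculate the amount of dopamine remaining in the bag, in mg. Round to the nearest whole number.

Dose = 13.5 mcg/kg/min × 113.4 kg = 1530.9 mcg/min
1530.9 mcg/min × 60 min/hr = 91854 mcg/hr
Concentration = 1290 mg ÷ 143 mL = 9.020979 mg/mL = 9020.979 mcg/mL
Rate = 91854 mcg/hr ÷ 9020.979 mcg/mL = 10.18227 mL/hr
Volume infused = 10.18227 mL/hr × 5.4 hr = 54.98423 mL
Volume remaining = 143 − 54.98423 = 88.01577 mL
Drug remaining = 88.01577 mL × 9020.979 mcg/mL = 793988.4 mcg = 793.9884 mg

794 mg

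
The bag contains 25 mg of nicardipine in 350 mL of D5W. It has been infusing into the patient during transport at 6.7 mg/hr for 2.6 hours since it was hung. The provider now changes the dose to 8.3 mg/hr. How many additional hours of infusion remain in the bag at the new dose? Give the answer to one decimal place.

0.9 hours

Initial rate:
Concentration = 25 mg ÷ 350 mL = 0.07142857 mg/mL
Rate = 6.7 mg/hr ÷ 0.07142857 mg/mL = 93.8 mL/hr
Volume infused so far = 93.8 mL/hr × 2.6 hr = 243.88 mL
Volume remaining = 350 − 243.88 = 106.12 mL
New rate:
Rate = 8.3 mg/hr ÷ 0.07142857 mg/mL = 116.2 mL/hr
Time remaining = 106.12 mL ÷ 116.2 mL/hr = 0.913253 hr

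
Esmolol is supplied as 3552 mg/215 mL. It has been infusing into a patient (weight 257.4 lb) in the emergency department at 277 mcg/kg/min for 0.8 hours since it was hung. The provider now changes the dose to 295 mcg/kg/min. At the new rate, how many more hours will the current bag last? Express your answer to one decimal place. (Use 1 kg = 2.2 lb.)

Initial rate:
Weight = 257.4 lb ÷ 2.2 lb/kg = 117 kg
Dose = 277 mcg/kg/min × 117 kg = 32409 mcg/min
32409 mcg/min × 60 min/hr = 1944540 mcg/hr
Concentration = 3552 mg ÷ 215 mL = 16.52093 mg/mL = 16520.93 mcg/mL
Rate = 1944540 mcg/hr ÷ 16520.93 mcg/mL = 117.7016 mL/hr
Volume infused so far = 117.7016 mL/hr × 0.8 hr = 94.16128 mL
Volume remaining = 215 − 94.16128 = 120.8387 mL
New rate:
Dose = 295 mcg/kg/min × 117 kg = 34515 mcg/min
34515 mcg/min × 60 min/hr = 2070900 mcg/hr
Rate = 2070900 mcg/hr ÷ 16520.93 mcg/mL = 125.3501 mL/hr
Time remaining = 120.8387 mL ÷ 125.3501 mL/hr = 0.9640099 hr

1.0 hours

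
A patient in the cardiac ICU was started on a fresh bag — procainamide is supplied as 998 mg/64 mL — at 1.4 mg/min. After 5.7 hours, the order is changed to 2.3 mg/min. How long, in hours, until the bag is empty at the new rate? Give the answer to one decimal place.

3.8 hours

Initial rate:
1.4 mg/min × 60 min/hr = 84 mg/hr
Concentration = 998 mg ÷ 64 mL = 15.59375 mg/mL
Rate = 84 mg/hr ÷ 15.59375 mg/mL = 5.386774 mL/hr
Volume infused so far = 5.386774 mL/hr × 5.7 hr = 30.70461 mL
Volume remaining = 64 − 30.70461 = 33.29539 mL
New rate:
2.3 mg/min × 60 min/hr = 138 mg/hr
Rate = 138 mg/hr ÷ 15.59375 mg/mL = 8.849699 mL/hr
Time remaining = 33.29539 mL ÷ 8.849699 mL/hr = 3.762319 hr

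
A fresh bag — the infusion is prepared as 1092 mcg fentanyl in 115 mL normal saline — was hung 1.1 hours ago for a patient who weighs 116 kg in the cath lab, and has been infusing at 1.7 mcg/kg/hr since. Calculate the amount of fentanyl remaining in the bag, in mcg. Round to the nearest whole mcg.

875 mcg

Dose = 1.7 mcg/kg/hr × 116 kg = 197.2 mcg/hr
Concentration = 1092 mcg ÷ 115 mL = 9.495652 mcg/mL
Rate = 197.2 mcg/hr ÷ 9.495652 mcg/mL = 20.7674 mL/hr
Volume infused = 20.7674 mL/hr × 1.1 hr = 22.84414 mL
Volume remaining = 115 − 22.84414 = 92.15586 mL
Drug remaining = 92.15586 mL × 9.495652 mcg/mL = 875.08 mcg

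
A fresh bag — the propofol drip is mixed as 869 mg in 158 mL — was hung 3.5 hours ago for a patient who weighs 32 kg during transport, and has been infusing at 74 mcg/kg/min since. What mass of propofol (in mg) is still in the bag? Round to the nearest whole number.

Dose = 74 mcg/kg/min × 32 kg = 2368 mcg/min
2368 mcg/min × 60 min/hr = 142080 mcg/hr
Concentration = 869 mg ÷ 158 mL = 5.5 mg/mL = 5500 mcg/mL
Rate = 142080 mcg/hr ÷ 5500 mcg/mL = 25.83273 mL/hr
Volume infused = 25.83273 mL/hr × 3.5 hr = 90.41455 mL
Volume remaining = 158 − 90.41455 = 67.58545 mL
Drug remaining = 67.58545 mL × 5500 mcg/mL = 371720 mcg = 371.72 mg

372 mg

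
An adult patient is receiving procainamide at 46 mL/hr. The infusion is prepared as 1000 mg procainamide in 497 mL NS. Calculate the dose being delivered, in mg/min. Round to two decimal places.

1.54 mg/min

Concentration = 1000 mg ÷ 497 mL = 2.012072 mg/mL
Drug rate = 46 mL/hr × 2.012072 mg/mL = 92.55533 mg/hr
92.55533 mg/hr ÷ 60 min/hr = 1.542589 mg/min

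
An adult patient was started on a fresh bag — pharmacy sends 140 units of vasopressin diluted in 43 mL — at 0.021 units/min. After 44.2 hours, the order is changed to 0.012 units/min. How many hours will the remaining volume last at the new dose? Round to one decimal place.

117.1 hours

Initial rate:
0.021 units/min × 60 min/hr = 1.26 units/hr
Concentration = 140 units ÷ 43 mL = 3.255814 units/mL
Rate = 1.26 units/hr ÷ 3.255814 units/mL = 0.387 mL/hr
Volume infused so far = 0.387 mL/hr × 44.2 hr = 17.1054 mL
Volume remaining = 43 − 17.1054 = 25.8946 mL
New rate:
0.012 units/min × 60 min/hr = 0.72 units/hr
Rate = 0.72 units/hr ÷ 3.255814 units/mL = 0.2211429 mL/hr
Time remaining = 25.8946 mL ÷ 0.2211429 mL/hr = 117.0944 hr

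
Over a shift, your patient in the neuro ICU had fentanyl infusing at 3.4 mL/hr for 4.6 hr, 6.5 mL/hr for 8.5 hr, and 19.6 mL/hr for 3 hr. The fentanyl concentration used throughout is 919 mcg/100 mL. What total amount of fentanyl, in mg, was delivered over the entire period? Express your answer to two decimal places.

Concentration = 919 mcg ÷ 100 mL = 9.19 mcg/mL
Stage 1: 3.4 mL/hr × 4.6 hr = 15.64 mL → 15.64 mL × 9.19 mcg/mL = 143.7316 mcg
Stage 2: 6.5 mL/hr × 8.5 hr = 55.25 mL → 55.25 mL × 9.19 mcg/mL = 507.7475 mcg
Stage 3: 19.6 mL/hr × 3 hr = 58.8 mL → 58.8 mL × 9.19 mcg/mL = 540.372 mcg
Total = 143.7316 + 507.7475 + 540.372 = 1191.851 mcg = 1.191851 mg

1.19 mg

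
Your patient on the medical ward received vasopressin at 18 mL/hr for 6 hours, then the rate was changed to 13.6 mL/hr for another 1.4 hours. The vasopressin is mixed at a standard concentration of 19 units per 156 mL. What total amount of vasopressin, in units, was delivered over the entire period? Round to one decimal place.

Concentration = 19 units ÷ 156 mL = 0.1217949 units/mL
Stage 1: 18 mL/hr × 6 hr = 108 mL → 108 mL × 0.1217949 units/mL = 13.15385 units
Stage 2: 13.6 mL/hr × 1.4 hr = 19.04 mL → 19.04 mL × 0.1217949 units/mL = 2.318974 units
Total = 13.15385 + 2.318974 = 15.47282 units

15.5 units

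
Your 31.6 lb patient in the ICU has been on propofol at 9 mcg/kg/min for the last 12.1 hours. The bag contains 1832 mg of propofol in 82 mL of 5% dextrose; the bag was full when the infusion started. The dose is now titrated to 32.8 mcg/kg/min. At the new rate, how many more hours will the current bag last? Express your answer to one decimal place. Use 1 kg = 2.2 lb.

Initial rate:
Weight = 31.6 lb ÷ 2.2 lb/kg = 14.36364 kg
Dose = 9 mcg/kg/min × 14.36364 kg = 129.2727 mcg/min
129.2727 mcg/min × 60 min/hr = 7756.364 mcg/hr
Concentration = 1832 mg ÷ 82 mL = 22.34146 mg/mL = 22341.46 mcg/mL
Rate = 7756.364 mcg/hr ÷ 22341.46 mcg/mL = 0.3471735 mL/hr
Volume infused so far = 0.3471735 mL/hr × 12.1 hr = 4.200799 mL
Volume remaining = 82 − 4.200799 = 77.7992 mL
New rate:
Dose = 32.8 mcg/kg/min × 14.36364 kg = 471.1273 mcg/min
471.1273 mcg/min × 60 min/hr = 28267.64 mcg/hr
Rate = 28267.64 mcg/hr ÷ 22341.46 mcg/mL = 1.265254 mL/hr
Time remaining = 77.7992 mL ÷ 1.265254 mL/hr = 61.48898 hr

61.5 hours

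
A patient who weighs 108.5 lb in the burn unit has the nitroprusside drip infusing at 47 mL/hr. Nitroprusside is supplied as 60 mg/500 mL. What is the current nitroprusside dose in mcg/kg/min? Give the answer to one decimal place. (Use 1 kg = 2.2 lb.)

1.9 mcg/kg/min

Weight = 108.5 lb ÷ 2.2 lb/kg = 49.31818 kg
Concentration = 60 mg ÷ 500 mL = 0.12 mg/mL = 120 mcg/mL
Drug rate = 47 mL/hr × 120 mcg/mL = 5640 mcg/hr
5640 mcg/hr ÷ 60 min/hr = 94 mcg/min
94 mcg/min ÷ 49.31818 kg = 1.905991 mcg/kg/min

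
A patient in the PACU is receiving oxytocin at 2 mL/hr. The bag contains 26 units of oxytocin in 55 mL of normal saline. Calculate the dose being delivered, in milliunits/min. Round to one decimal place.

15.8 milliunits/min

Concentration = 26 units ÷ 55 mL = 0.4727273 units/mL = 472.7273 milliunits/mL
Drug rate = 2 mL/hr × 472.7273 milliunits/mL = 945.4545 milliunits/hr
945.4545 milliunits/hr ÷ 60 min/hr = 15.75758 milliunits/min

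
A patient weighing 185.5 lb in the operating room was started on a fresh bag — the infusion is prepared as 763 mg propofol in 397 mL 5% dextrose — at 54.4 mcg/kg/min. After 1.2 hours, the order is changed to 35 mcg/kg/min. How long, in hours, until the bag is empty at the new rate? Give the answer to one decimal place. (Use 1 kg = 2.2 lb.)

2.4 hours

Initial rate:
Weight = 185.5 lb ÷ 2.2 lb/kg = 84.31818 kg
Dose = 54.4 mcg/kg/min × 84.31818 kg = 4586.909 mcg/min
4586.909 mcg/min × 60 min/hr = 275214.5 mcg/hr
Concentration = 763 mg ÷ 397 mL = 1.921914 mg/mL = 1921.914 mcg/mL
Rate = 275214.5 mcg/hr ÷ 1921.914 mcg/mL = 143.1981 mL/hr
Volume infused so far = 143.1981 mL/hr × 1.2 hr = 171.8378 mL
Volume remaining = 397 − 171.8378 = 225.1622 mL
New rate:
Dose = 35 mcg/kg/min × 84.31818 kg = 2951.136 mcg/min
2951.136 mcg/min × 60 min/hr = 177068.2 mcg/hr
Rate = 177068.2 mcg/hr ÷ 1921.914 mcg/mL = 92.13115 mL/hr
Time remaining = 225.1622 mL ÷ 92.13115 mL/hr = 2.443932 hr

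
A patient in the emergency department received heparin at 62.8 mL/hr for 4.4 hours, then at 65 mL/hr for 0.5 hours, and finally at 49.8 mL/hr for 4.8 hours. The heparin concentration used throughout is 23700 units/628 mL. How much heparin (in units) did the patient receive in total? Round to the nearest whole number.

Concentration = 23700 units ÷ 628 mL = 37.73885 units/mL
Stage 1: 62.8 mL/hr × 4.4 hr = 276.32 mL → 276.32 mL × 37.73885 units/mL = 10428 units
Stage 2: 65 mL/hr × 0.5 hr = 32.5 mL → 32.5 mL × 37.73885 units/mL = 1226.513 units
Stage 3: 49.8 mL/hr × 4.8 hr = 239.04 mL → 239.04 mL × 37.73885 units/mL = 9021.096 units
Total = 10428 + 1226.513 + 9021.096 = 20675.61 units

20676 units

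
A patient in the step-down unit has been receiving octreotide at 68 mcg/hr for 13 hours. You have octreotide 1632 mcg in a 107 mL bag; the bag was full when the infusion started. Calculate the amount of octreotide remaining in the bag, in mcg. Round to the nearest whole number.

Concentration = 1632 mcg ÷ 107 mL = 15.25234 mcg/mL
Rate = 68 mcg/hr ÷ 15.25234 mcg/mL = 4.458333 mL/hr
Volume infused = 4.458333 mL/hr × 13 hr = 57.95833 mL
Volume remaining = 107 − 57.95833 = 49.04167 mL
Drug remaining = 49.04167 mL × 15.25234 mcg/mL = 748 mcg

748 mcg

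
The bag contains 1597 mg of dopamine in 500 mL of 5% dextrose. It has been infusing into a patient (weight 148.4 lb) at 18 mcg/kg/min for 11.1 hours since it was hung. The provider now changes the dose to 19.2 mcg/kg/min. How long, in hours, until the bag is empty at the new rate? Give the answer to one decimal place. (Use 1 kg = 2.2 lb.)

Initial rate:
Weight = 148.4 lb ÷ 2.2 lb/kg = 67.45455 kg
Dose = 18 mcg/kg/min × 67.45455 kg = 1214.182 mcg/min
1214.182 mcg/min × 60 min/hr = 72850.91 mcg/hr
Concentration = 1597 mg ÷ 500 mL = 3.194 mg/mL = 3194 mcg/mL
Rate = 72850.91 mcg/hr ÷ 3194 mcg/mL = 22.80868 mL/hr
Volume infused so far = 22.80868 mL/hr × 11.1 hr = 253.1763 mL
Volume remaining = 500 − 253.1763 = 246.8237 mL
New rate:
Dose = 19.2 mcg/kg/min × 67.45455 kg = 1295.127 mcg/min
1295.127 mcg/min × 60 min/hr = 77707.64 mcg/hr
Rate = 77707.64 mcg/hr ÷ 3194 mcg/mL = 24.32925 mL/hr
Time remaining = 246.8237 mL ÷ 24.32925 mL/hr = 10.14514 hr

10.1 hours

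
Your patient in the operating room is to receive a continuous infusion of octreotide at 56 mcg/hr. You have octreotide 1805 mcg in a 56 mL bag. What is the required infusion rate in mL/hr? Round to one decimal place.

1.7 mL/hr

Concentration = 1805 mcg ÷ 56 mL = 32.23214 mcg/mL
Rate = 56 mcg/hr ÷ 32.23214 mcg/mL = 1.737396 mL/hr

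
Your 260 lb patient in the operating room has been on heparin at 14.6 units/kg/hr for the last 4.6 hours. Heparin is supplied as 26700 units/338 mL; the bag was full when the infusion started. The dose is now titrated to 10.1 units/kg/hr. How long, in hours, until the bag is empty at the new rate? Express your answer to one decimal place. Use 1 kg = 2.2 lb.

Initial rate:
Weight = 260 lb ÷ 2.2 lb/kg = 118.1818 kg
Dose = 14.6 units/kg/hr × 118.1818 kg = 1725.455 units/hr
Concentration = 26700 units ÷ 338 mL = 78.99408 units/mL
Rate = 1725.455 units/hr ÷ 78.99408 units/mL = 21.84283 mL/hr
Volume infused so far = 21.84283 mL/hr × 4.6 hr = 100.477 mL
Volume remaining = 338 − 100.477 = 237.523 mL
New rate:
Dose = 10.1 units/kg/hr × 118.1818 kg = 1193.636 units/hr
Rate = 1193.636 units/hr ÷ 78.99408 units/mL = 15.11045 mL/hr
Time remaining = 237.523 mL ÷ 15.11045 mL/hr = 15.71912 hr

15.7 hours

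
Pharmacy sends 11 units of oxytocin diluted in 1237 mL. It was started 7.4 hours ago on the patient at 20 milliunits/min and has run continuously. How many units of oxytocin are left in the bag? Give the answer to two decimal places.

2.12 units

20 milliunits/min × 60 min/hr = 1200 milliunits/hr
Concentration = 11 units ÷ 1237 mL = 0.008892482 units/mL = 8.892482 milliunits/mL
Rate = 1200 milliunits/hr ÷ 8.892482 milliunits/mL = 134.9455 mL/hr
Volume infused = 134.9455 mL/hr × 7.4 hr = 998.5964 mL
Volume remaining = 1237 − 998.5964 = 238.4036 mL
Drug remaining = 238.4036 mL × 8.892482 milliunits/mL = 2120 milliunits = 2.12 units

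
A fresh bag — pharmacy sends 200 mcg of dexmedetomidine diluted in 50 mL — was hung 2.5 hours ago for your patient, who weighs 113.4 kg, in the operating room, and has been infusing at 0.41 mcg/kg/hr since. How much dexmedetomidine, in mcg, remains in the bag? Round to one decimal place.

Dose = 0.41 mcg/kg/hr × 113.4 kg = 46.494 mcg/hr
Concentration = 200 mcg ÷ 50 mL = 4 mcg/mL
Rate = 46.494 mcg/hr ÷ 4 mcg/mL = 11.6235 mL/hr
Volume infused = 11.6235 mL/hr × 2.5 hr = 29.05875 mL
Volume remaining = 50 − 29.05875 = 20.94125 mL
Drug remaining = 20.94125 mL × 4 mcg/mL = 83.765 mcg

83.8 mcg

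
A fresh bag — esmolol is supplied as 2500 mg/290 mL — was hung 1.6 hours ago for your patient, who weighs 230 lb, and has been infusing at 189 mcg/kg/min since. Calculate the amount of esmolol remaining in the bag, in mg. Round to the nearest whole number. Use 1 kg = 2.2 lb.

603 mg

Weight = 230 lb ÷ 2.2 lb/kg = 104.5455 kg
Dose = 189 mcg/kg/min × 104.5455 kg = 19759.09 mcg/min
19759.09 mcg/min × 60 min/hr = 1185545 mcg/hr
Concentration = 2500 mg ÷ 290 mL = 8.62069 mg/mL = 8620.69 mcg/mL
Rate = 1185545 mcg/hr ÷ 8620.69 mcg/mL = 137.5233 mL/hr
Volume infused = 137.5233 mL/hr × 1.6 hr = 220.0372 mL
Volume remaining = 290 − 220.0372 = 69.96276 mL
Drug remaining = 69.96276 mL × 8620.69 mcg/mL = 603127.3 mcg = 603.1273 mg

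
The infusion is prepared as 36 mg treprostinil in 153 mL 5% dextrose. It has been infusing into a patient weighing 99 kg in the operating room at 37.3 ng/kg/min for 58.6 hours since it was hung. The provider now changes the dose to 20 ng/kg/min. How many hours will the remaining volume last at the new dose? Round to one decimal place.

193.7 hours

Initial rate:
Dose = 37.3 ng/kg/min × 99 kg = 3692.7 ng/min
3692.7 ng/min × 60 min/hr = 221562 ng/hr
Concentration = 36 mg ÷ 153 mL = 0.2352941 mg/mL = 235294.1 ng/mL
Rate = 221562 ng/hr ÷ 235294.1 ng/mL = 0.9416385 mL/hr
Volume infused so far = 0.9416385 mL/hr × 58.6 hr = 55.18002 mL
Volume remaining = 153 − 55.18002 = 97.81998 mL
New rate:
Dose = 20 ng/kg/min × 99 kg = 1980 ng/min
1980 ng/min × 60 min/hr = 118800 ng/hr
Rate = 118800 ng/hr ÷ 235294.1 ng/mL = 0.5049 mL/hr
Time remaining = 97.81998 mL ÷ 0.5049 mL/hr = 193.7413 hr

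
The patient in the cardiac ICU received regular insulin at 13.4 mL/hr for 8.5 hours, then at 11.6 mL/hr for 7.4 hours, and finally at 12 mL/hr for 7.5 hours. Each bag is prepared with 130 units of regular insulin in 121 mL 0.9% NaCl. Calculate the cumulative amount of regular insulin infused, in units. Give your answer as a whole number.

311 units

Concentration = 130 units ÷ 121 mL = 1.07438 units/mL
Stage 1: 13.4 mL/hr × 8.5 hr = 113.9 mL → 113.9 mL × 1.07438 units/mL = 122.3719 units
Stage 2: 11.6 mL/hr × 7.4 hr = 85.84 mL → 85.84 mL × 1.07438 units/mL = 92.22479 units
Stage 3: 12 mL/hr × 7.5 hr = 90 mL → 90 mL × 1.07438 units/mL = 96.69421 units
Total = 122.3719 + 92.22479 + 96.69421 = 311.2909 units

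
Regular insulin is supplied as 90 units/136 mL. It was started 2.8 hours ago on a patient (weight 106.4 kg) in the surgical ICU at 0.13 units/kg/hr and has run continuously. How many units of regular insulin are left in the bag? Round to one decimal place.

Dose = 0.13 units/kg/hr × 106.4 kg = 13.832 units/hr
Concentration = 90 units ÷ 136 mL = 0.6617647 units/mL
Rate = 13.832 units/hr ÷ 0.6617647 units/mL = 20.90169 mL/hr
Volume infused = 20.90169 mL/hr × 2.8 hr = 58.52473 mL
Volume remaining = 136 − 58.52473 = 77.47527 mL
Drug remaining = 77.47527 mL × 0.6617647 units/mL = 51.2704 units

51.3 units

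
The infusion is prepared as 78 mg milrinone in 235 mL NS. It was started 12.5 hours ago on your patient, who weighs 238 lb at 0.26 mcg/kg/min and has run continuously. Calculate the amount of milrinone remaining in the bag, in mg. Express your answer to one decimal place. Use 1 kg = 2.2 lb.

Weight = 238 lb ÷ 2.2 lb/kg = 108.1818 kg
Dose = 0.26 mcg/kg/min × 108.1818 kg = 28.12727 mcg/min
28.12727 mcg/min × 60 min/hr = 1687.636 mcg/hr
Concentration = 78 mg ÷ 235 mL = 0.3319149 mg/mL = 331.9149 mcg/mL
Rate = 1687.636 mcg/hr ÷ 331.9149 mcg/mL = 5.084545 mL/hr
Volume infused = 5.084545 mL/hr × 12.5 hr = 63.55682 mL
Volume remaining = 235 − 63.55682 = 171.4432 mL
Drug remaining = 171.4432 mL × 331.9149 mcg/mL = 56904.55 mcg = 56.90455 mg

56.9 mg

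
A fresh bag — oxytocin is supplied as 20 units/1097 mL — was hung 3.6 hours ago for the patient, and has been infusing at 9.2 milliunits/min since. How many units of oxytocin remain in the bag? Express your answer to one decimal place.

9.2 milliunits/min × 60 min/hr = 552 milliunits/hr
Concentration = 20 units ÷ 1097 mL = 0.01823154 units/mL = 18.23154 milliunits/mL
Rate = 552 milliunits/hr ÷ 18.23154 milliunits/mL = 30.2772 mL/hr
Volume infused = 30.2772 mL/hr × 3.6 hr = 108.9979 mL
Volume remaining = 1097 − 108.9979 = 988.0021 mL
Drug remaining = 988.0021 mL × 18.23154 milliunits/mL = 18012.8 milliunits = 18.0128 units

18.0 units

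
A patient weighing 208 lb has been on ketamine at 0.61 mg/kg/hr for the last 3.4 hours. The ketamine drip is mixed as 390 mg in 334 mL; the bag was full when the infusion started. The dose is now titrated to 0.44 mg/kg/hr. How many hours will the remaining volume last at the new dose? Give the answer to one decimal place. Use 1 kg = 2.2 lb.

Initial rate:
Weight = 208 lb ÷ 2.2 lb/kg = 94.54545 kg
Dose = 0.61 mg/kg/hr × 94.54545 kg = 57.67273 mg/hr
Concentration = 390 mg ÷ 334 mL = 1.167665 mg/mL
Rate = 57.67273 mg/hr ÷ 1.167665 mg/mL = 49.39152 mL/hr
Volume infused so far = 49.39152 mL/hr × 3.4 hr = 167.9312 mL
Volume remaining = 334 − 167.9312 = 166.0688 mL
New rate:
Dose = 0.44 mg/kg/hr × 94.54545 kg = 41.6 mg/hr
Rate = 41.6 mg/hr ÷ 1.167665 mg/mL = 35.62667 mL/hr
Time remaining = 166.0688 mL ÷ 35.62667 mL/hr = 4.661364 hr

4.7 hours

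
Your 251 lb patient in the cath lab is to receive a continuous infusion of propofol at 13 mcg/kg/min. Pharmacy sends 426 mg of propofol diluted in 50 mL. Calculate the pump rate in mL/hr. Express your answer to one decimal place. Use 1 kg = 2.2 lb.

Weight = 251 lb ÷ 2.2 lb/kg = 114.0909 kg
Dose = 13 mcg/kg/min × 114.0909 kg = 1483.182 mcg/min
1483.182 mcg/min × 60 min/hr = 88990.91 mcg/hr
Concentration = 426 mg ÷ 50 mL = 8.52 mg/mL = 8520 mcg/mL
Rate = 88990.91 mcg/hr ÷ 8520 mcg/mL = 10.44494 mL/hr

10.4 mL/hr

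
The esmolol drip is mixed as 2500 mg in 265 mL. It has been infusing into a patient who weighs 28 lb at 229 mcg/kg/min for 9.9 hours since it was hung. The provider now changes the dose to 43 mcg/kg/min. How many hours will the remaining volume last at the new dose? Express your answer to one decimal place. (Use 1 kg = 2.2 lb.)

Initial rate:
Weight = 28 lb ÷ 2.2 lb/kg = 12.72727 kg
Dose = 229 mcg/kg/min × 12.72727 kg = 2914.545 mcg/min
2914.545 mcg/min × 60 min/hr = 174872.7 mcg/hr
Concentration = 2500 mg ÷ 265 mL = 9.433962 mg/mL = 9433.962 mcg/mL
Rate = 174872.7 mcg/hr ÷ 9433.962 mcg/mL = 18.53651 mL/hr
Volume infused so far = 18.53651 mL/hr × 9.9 hr = 183.5114 mL
Volume remaining = 265 − 183.5114 = 81.48856 mL
New rate:
Dose = 43 mcg/kg/min × 12.72727 kg = 547.2727 mcg/min
547.2727 mcg/min × 60 min/hr = 32836.36 mcg/hr
Rate = 32836.36 mcg/hr ÷ 9433.962 mcg/mL = 3.480655 mL/hr
Time remaining = 81.48856 mL ÷ 3.480655 mL/hr = 23.41185 hr

23.4 hours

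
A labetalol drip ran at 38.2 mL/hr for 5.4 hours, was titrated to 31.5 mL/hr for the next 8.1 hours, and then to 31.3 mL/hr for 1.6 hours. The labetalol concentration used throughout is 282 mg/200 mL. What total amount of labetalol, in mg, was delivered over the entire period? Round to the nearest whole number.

Concentration = 282 mg ÷ 200 mL = 1.41 mg/mL
Stage 1: 38.2 mL/hr × 5.4 hr = 206.28 mL → 206.28 mL × 1.41 mg/mL = 290.8548 mg
Stage 2: 31.5 mL/hr × 8.1 hr = 255.15 mL → 255.15 mL × 1.41 mg/mL = 359.7615 mg
Stage 3: 31.3 mL/hr × 1.6 hr = 50.08 mL → 50.08 mL × 1.41 mg/mL = 70.6128 mg
Total = 290.8548 + 359.7615 + 70.6128 = 721.2291 mg

721 mg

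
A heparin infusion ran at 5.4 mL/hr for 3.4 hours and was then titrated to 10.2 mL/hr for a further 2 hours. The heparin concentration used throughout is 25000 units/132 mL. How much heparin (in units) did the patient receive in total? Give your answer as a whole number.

Concentration = 25000 units ÷ 132 mL = 189.3939 units/mL
Stage 1: 5.4 mL/hr × 3.4 hr = 18.36 mL → 18.36 mL × 189.3939 units/mL = 3477.273 units
Stage 2: 10.2 mL/hr × 2 hr = 20.4 mL → 20.4 mL × 189.3939 units/mL = 3863.636 units
Total = 3477.273 + 3863.636 = 7340.909 units

7341 units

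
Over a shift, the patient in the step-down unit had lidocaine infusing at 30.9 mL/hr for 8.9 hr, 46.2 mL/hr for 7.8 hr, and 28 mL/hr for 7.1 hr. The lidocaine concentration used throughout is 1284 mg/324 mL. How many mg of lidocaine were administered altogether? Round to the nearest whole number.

Concentration = 1284 mg ÷ 324 mL = 3.962963 mg/mL
Stage 1: 30.9 mL/hr × 8.9 hr = 275.01 mL → 275.01 mL × 3.962963 mg/mL = 1089.854 mg
Stage 2: 46.2 mL/hr × 7.8 hr = 360.36 mL → 360.36 mL × 3.962963 mg/mL = 1428.093 mg
Stage 3: 28 mL/hr × 7.1 hr = 198.8 mL → 198.8 mL × 3.962963 mg/mL = 787.837 mg
Total = 1089.854 + 1428.093 + 787.837 = 3305.785 mg

3306 mg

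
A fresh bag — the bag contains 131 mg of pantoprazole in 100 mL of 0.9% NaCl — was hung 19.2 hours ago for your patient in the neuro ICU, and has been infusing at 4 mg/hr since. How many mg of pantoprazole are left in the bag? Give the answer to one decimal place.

54.2 mg

Concentration = 131 mg ÷ 100 mL = 1.31 mg/mL
Rate = 4 mg/hr ÷ 1.31 mg/mL = 3.053435 mL/hr
Volume infused = 3.053435 mL/hr × 19.2 hr = 58.62595 mL
Volume remaining = 100 − 58.62595 = 41.37405 mL
Drug remaining = 41.37405 mL × 1.31 mg/mL = 54.2 mg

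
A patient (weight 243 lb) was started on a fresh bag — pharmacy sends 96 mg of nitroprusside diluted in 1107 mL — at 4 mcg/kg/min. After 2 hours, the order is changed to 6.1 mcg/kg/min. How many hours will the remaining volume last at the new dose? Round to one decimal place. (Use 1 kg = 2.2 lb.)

Initial rate:
Weight = 243 lb ÷ 2.2 lb/kg = 110.4545 kg
Dose = 4 mcg/kg/min × 110.4545 kg = 441.8182 mcg/min
441.8182 mcg/min × 60 min/hr = 26509.09 mcg/hr
Concentration = 96 mg ÷ 1107 mL = 0.08672087 mg/mL = 86.72087 mcg/mL
Rate = 26509.09 mcg/hr ÷ 86.72087 mcg/mL = 305.683 mL/hr
Volume infused so far = 305.683 mL/hr × 2 hr = 611.3659 mL
Volume remaining = 1107 − 611.3659 = 495.6341 mL
New rate:
Dose = 6.1 mcg/kg/min × 110.4545 kg = 673.7727 mcg/min
673.7727 mcg/min × 60 min/hr = 40426.36 mcg/hr
Rate = 40426.36 mcg/hr ÷ 86.72087 mcg/mL = 466.1665 mL/hr
Time remaining = 495.6341 mL ÷ 466.1665 mL/hr = 1.063213 hr

1.1 hours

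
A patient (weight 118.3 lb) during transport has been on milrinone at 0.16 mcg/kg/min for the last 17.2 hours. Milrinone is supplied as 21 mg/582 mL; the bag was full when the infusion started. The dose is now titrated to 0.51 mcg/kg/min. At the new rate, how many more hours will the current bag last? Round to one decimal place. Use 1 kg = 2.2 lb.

7.4 hours

Initial rate:
Weight = 118.3 lb ÷ 2.2 lb/kg = 53.77273 kg
Dose = 0.16 mcg/kg/min × 53.77273 kg = 8.603636 mcg/min
8.603636 mcg/min × 60 min/hr = 516.2182 mcg/hr
Concentration = 21 mg ÷ 582 mL = 0.03608247 mg/mL = 36.08247 mcg/mL
Rate = 516.2182 mcg/hr ÷ 36.08247 mcg/mL = 14.30662 mL/hr
Volume infused so far = 14.30662 mL/hr × 17.2 hr = 246.0738 mL
Volume remaining = 582 − 246.0738 = 335.9262 mL
New rate:
Dose = 0.51 mcg/kg/min × 53.77273 kg = 27.42409 mcg/min
27.42409 mcg/min × 60 min/hr = 1645.445 mcg/hr
Rate = 1645.445 mcg/hr ÷ 36.08247 mcg/mL = 45.60235 mL/hr
Time remaining = 335.9262 mL ÷ 45.60235 mL/hr = 7.366423 hr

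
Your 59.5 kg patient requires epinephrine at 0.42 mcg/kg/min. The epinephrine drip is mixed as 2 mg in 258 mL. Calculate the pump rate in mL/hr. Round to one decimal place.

Dose = 0.42 mcg/kg/min × 59.5 kg = 24.99 mcg/min
24.99 mcg/min × 60 min/hr = 1499.4 mcg/hr
Concentration = 2 mg ÷ 258 mL = 0.007751938 mg/mL = 7.751938 mcg/mL
Rate = 1499.4 mcg/hr ÷ 7.751938 mcg/mL = 193.4226 mL/hr

193.4 mL/hr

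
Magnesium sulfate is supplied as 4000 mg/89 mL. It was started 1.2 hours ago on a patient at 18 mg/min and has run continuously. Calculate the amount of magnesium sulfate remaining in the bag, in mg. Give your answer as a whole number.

18 mg/min × 60 min/hr = 1080 mg/hr
Concentration = 4000 mg ÷ 89 mL = 44.94382 mg/mL
Rate = 1080 mg/hr ÷ 44.94382 mg/mL = 24.03 mL/hr
Volume infused = 24.03 mL/hr × 1.2 hr = 28.836 mL
Volume remaining = 89 − 28.836 = 60.164 mL
Drug remaining = 60.164 mL × 44.94382 mg/mL = 2704 mg

2704 mg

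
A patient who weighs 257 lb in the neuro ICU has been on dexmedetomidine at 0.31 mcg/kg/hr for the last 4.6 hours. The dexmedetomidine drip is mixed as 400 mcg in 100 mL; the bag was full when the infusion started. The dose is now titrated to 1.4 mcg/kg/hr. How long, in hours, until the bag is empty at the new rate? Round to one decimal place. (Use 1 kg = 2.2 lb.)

Initial rate:
Weight = 257 lb ÷ 2.2 lb/kg = 116.8182 kg
Dose = 0.31 mcg/kg/hr × 116.8182 kg = 36.21364 mcg/hr
Concentration = 400 mcg ÷ 100 mL = 4 mcg/mL
Rate = 36.21364 mcg/hr ÷ 4 mcg/mL = 9.053409 mL/hr
Volume infused so far = 9.053409 mL/hr × 4.6 hr = 41.64568 mL
Volume remaining = 100 − 41.64568 = 58.35432 mL
New rate:
Dose = 1.4 mcg/kg/hr × 116.8182 kg = 163.5455 mcg/hr
Rate = 163.5455 mcg/hr ÷ 4 mcg/mL = 40.88636 mL/hr
Time remaining = 58.35432 mL ÷ 40.88636 mL/hr = 1.427232 hr

1.4 hours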